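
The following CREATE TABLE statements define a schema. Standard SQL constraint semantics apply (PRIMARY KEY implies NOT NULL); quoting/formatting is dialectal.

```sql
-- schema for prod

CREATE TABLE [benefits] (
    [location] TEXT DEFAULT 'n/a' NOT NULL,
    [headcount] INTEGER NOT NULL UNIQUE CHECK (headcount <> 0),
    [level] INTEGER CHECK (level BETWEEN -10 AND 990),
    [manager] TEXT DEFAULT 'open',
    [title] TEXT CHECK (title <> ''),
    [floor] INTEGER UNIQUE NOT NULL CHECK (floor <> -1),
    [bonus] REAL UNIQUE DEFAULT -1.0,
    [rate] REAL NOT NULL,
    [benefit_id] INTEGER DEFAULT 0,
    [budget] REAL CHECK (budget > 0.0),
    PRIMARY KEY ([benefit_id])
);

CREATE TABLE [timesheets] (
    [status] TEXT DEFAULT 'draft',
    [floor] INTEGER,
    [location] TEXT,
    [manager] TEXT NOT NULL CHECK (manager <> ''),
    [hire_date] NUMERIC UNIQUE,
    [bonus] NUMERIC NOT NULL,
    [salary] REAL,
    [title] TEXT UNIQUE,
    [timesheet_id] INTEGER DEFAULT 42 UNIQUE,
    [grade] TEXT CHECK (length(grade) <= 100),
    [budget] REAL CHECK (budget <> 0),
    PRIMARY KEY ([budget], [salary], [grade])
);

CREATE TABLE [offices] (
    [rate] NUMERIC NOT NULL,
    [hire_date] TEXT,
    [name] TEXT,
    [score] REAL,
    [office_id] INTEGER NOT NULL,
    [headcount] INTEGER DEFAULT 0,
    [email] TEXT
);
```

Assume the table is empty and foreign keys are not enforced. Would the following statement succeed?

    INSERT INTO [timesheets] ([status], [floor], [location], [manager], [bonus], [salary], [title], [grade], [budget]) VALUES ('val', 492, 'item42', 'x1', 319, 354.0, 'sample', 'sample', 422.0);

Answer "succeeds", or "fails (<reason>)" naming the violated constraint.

NOT NULL columns: bonus is supplied; budget is supplied; grade is supplied; manager is supplied; salary is supplied.
CHECK constraints: 'x1' satisfies (manager <> ''); 'sample' satisfies (length(grade) <= 100); 422.0 satisfies (budget <> 0).
No constraint is violated.

succeeds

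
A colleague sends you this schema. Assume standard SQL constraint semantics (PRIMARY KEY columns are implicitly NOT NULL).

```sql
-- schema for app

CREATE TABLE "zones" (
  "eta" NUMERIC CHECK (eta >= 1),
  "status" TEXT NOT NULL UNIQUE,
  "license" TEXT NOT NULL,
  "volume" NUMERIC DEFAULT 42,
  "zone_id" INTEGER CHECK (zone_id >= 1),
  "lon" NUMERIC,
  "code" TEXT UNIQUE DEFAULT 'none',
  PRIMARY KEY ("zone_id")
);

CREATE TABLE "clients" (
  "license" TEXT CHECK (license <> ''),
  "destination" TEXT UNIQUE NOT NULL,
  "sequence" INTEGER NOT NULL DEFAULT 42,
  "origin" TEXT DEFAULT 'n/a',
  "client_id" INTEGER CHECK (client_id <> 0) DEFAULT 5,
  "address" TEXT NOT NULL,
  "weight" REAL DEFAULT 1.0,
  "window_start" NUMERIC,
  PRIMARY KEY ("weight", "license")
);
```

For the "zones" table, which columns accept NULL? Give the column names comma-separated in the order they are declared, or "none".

eta, volume, lon, code

- eta: CHECK does not forbid NULL (a CHECK constraint passes when its expression is NULL) → nullable.
- status: declared NOT NULL → not nullable.
- license: declared NOT NULL → not nullable.
- volume: DEFAULT only fills an omitted column; an explicit NULL is still allowed → nullable.
- zone_id: part of the PRIMARY KEY, which implies NOT NULL → not nullable.
- lon: no NOT NULL constraint applies → nullable.
- code: UNIQUE does not imply NOT NULL → nullable.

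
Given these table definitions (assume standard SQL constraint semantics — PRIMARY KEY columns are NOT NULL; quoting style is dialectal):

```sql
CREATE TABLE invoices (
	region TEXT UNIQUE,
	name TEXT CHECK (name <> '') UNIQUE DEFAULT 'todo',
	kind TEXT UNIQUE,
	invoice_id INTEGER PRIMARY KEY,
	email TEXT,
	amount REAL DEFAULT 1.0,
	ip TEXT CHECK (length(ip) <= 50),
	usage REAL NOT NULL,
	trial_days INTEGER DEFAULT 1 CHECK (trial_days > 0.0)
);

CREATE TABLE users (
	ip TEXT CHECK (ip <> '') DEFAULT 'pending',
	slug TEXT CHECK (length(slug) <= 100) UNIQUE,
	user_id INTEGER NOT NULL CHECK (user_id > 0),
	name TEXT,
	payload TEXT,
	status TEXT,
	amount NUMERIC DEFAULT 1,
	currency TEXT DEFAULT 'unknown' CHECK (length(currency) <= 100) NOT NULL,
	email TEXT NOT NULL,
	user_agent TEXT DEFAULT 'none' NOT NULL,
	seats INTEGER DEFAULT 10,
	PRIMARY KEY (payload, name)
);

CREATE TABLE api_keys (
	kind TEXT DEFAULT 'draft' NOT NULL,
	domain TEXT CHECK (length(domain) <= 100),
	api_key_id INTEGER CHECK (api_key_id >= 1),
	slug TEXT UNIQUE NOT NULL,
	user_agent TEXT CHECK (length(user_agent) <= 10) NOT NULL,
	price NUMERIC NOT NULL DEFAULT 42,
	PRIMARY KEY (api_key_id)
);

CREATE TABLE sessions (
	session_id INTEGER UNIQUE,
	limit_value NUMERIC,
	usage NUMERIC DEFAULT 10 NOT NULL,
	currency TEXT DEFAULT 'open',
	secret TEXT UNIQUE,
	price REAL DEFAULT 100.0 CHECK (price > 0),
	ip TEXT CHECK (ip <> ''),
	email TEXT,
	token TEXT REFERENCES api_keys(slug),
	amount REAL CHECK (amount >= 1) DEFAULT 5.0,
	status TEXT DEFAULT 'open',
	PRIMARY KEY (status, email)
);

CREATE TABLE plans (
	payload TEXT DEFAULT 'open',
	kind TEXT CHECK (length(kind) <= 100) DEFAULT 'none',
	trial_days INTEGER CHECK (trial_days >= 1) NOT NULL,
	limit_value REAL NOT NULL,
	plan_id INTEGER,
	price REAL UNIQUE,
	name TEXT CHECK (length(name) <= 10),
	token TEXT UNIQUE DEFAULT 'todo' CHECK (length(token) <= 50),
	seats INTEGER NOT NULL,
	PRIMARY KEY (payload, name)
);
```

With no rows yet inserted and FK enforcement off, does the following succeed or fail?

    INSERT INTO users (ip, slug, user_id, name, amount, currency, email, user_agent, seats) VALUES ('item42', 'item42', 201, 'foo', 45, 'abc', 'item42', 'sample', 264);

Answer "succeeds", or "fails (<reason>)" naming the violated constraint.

payload is omitted from the column list and has no DEFAULT, so it would receive NULL.
But payload is part of the PRIMARY KEY (implied NOT NULL).

fails (NOT NULL on payload)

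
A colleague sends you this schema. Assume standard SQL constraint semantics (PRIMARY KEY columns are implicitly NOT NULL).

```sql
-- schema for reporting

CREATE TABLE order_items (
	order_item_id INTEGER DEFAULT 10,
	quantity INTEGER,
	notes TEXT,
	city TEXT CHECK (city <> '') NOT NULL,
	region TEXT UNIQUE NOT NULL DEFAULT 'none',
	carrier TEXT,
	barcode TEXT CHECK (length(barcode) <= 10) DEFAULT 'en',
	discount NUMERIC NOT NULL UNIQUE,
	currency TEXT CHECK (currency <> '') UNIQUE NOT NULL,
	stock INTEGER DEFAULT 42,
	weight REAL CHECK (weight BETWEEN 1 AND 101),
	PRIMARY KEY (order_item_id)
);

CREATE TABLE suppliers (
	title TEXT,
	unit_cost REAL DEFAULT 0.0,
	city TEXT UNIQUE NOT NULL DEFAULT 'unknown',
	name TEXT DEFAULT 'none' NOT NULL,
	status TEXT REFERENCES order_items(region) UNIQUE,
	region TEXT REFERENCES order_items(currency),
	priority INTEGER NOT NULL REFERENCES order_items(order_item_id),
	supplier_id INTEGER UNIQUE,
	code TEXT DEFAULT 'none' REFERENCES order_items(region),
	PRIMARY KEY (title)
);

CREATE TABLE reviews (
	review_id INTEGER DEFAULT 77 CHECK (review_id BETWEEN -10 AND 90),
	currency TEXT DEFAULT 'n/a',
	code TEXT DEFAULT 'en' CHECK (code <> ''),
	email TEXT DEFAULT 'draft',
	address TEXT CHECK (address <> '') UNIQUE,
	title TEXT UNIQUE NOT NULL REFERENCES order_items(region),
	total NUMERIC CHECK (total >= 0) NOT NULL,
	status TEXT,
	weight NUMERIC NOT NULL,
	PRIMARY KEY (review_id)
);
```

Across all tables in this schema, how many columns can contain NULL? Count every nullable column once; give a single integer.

order_items: 6 nullable (quantity, notes, carrier, barcode, stock, weight — PK (order_item_id) and explicit NOT NULL columns excluded).
suppliers: 5 nullable (unit_cost, status, region, supplier_id, code — PK (title) and explicit NOT NULL columns excluded).
reviews: 5 nullable (currency, code, email, address, status — PK (review_id) and explicit NOT NULL columns excluded).
Total: 6 + 5 + 5 = 16.

16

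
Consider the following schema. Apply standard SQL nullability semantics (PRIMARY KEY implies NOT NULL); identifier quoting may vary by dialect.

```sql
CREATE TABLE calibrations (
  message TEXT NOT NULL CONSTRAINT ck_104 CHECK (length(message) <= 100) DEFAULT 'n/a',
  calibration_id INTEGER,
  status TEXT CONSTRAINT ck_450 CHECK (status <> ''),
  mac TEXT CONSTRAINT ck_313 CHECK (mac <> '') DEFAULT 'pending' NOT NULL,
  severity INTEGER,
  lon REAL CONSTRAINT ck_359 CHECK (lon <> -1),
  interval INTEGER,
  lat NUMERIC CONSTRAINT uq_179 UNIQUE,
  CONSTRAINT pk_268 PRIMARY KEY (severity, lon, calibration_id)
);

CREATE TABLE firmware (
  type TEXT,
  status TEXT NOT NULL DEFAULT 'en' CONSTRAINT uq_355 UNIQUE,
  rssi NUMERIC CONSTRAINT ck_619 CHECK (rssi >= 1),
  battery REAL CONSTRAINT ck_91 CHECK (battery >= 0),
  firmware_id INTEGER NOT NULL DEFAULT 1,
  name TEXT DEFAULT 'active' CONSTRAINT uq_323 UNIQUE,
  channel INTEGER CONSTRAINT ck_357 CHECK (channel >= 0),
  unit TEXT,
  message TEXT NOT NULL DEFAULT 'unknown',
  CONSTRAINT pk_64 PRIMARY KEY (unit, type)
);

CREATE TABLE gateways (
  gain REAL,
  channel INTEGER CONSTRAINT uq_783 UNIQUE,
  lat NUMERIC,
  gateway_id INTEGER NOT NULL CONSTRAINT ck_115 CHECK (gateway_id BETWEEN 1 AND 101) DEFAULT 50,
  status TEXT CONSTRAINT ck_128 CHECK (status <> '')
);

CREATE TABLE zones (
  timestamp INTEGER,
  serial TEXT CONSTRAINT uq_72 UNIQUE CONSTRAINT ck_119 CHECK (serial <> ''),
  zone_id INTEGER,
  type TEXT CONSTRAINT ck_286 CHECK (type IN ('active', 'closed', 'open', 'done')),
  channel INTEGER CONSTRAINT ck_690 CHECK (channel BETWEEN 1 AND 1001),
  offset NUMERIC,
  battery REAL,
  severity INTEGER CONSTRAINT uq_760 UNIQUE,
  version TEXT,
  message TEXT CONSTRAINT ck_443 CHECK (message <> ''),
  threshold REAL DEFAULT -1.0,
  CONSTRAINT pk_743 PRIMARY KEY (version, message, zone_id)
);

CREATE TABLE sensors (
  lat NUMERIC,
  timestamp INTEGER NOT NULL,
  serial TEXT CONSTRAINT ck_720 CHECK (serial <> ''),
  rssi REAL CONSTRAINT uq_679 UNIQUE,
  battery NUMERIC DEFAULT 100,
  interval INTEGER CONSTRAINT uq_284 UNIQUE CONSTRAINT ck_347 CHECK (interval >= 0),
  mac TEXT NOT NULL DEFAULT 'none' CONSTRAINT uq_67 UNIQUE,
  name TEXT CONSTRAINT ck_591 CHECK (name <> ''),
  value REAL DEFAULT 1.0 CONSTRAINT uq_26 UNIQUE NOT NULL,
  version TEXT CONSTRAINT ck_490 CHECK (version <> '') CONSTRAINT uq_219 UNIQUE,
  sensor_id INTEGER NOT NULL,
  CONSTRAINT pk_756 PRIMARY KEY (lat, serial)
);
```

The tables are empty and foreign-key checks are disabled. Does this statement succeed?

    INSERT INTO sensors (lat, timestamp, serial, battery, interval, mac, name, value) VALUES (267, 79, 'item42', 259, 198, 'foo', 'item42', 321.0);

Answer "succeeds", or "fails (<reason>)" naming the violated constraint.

sensor_id is omitted from the column list and has no DEFAULT, so it would receive NULL.
But sensor_id is declared NOT NULL.

fails (NOT NULL on sensor_id)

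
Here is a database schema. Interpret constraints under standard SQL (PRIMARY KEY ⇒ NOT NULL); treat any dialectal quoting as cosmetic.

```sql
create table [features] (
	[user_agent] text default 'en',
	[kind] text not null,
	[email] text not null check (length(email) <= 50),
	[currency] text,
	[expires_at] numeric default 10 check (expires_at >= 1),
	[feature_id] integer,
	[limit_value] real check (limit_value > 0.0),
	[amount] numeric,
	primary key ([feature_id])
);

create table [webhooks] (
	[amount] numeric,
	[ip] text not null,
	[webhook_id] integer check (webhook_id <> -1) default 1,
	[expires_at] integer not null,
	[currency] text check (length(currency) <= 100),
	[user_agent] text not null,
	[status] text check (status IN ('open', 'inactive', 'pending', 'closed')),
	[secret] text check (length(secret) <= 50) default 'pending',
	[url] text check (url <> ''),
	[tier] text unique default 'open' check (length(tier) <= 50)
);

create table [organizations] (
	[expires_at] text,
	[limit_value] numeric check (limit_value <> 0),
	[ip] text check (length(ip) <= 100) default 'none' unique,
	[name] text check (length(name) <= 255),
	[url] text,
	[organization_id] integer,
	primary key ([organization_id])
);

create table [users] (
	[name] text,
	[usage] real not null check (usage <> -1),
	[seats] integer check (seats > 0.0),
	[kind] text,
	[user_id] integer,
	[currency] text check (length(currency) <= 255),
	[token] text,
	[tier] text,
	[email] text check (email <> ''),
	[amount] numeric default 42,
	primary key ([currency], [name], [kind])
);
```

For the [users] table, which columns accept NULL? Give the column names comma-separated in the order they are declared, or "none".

seats, user_id, token, tier, email, amount

- name: part of the PRIMARY KEY, which implies NOT NULL → not nullable.
- usage: declared NOT NULL → not nullable.
- seats: CHECK does not forbid NULL (a CHECK constraint passes when its expression is NULL) → nullable.
- kind: part of the PRIMARY KEY, which implies NOT NULL → not nullable.
- user_id: no NOT NULL constraint applies → nullable.
- currency: part of the PRIMARY KEY, which implies NOT NULL → not nullable.
- token: no NOT NULL constraint applies → nullable.
- tier: no NOT NULL constraint applies → nullable.
- email: CHECK does not forbid NULL (a CHECK constraint passes when its expression is NULL) → nullable.
- amount: DEFAULT only fills an omitted column; an explicit NULL is still allowed → nullable.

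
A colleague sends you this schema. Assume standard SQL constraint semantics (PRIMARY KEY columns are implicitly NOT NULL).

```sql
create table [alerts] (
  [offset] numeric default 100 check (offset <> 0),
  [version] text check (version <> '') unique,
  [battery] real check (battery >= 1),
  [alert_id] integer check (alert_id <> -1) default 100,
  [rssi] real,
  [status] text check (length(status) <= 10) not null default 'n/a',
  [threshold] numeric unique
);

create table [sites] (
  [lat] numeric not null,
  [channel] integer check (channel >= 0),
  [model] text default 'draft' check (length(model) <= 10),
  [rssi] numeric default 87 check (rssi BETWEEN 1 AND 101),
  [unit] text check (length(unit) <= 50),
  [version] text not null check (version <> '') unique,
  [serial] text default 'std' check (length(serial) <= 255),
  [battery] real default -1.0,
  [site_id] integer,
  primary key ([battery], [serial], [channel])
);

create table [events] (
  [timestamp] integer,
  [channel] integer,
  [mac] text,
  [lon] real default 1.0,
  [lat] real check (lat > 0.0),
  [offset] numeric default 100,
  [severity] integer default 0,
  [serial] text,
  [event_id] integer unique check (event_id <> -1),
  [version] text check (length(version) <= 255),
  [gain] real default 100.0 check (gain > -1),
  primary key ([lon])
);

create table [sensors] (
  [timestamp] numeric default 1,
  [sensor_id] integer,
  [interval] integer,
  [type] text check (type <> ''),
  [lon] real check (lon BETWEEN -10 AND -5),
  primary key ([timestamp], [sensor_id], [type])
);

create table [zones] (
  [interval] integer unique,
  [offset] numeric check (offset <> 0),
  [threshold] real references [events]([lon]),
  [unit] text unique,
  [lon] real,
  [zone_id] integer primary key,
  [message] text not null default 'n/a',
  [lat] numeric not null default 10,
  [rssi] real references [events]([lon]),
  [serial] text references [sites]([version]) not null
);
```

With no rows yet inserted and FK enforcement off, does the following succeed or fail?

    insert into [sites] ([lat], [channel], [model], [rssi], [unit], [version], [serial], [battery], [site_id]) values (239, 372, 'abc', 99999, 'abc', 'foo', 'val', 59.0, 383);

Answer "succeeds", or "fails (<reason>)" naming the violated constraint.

The value 99999 for rssi violates CHECK (rssi BETWEEN 1 AND 101).

fails (CHECK on rssi)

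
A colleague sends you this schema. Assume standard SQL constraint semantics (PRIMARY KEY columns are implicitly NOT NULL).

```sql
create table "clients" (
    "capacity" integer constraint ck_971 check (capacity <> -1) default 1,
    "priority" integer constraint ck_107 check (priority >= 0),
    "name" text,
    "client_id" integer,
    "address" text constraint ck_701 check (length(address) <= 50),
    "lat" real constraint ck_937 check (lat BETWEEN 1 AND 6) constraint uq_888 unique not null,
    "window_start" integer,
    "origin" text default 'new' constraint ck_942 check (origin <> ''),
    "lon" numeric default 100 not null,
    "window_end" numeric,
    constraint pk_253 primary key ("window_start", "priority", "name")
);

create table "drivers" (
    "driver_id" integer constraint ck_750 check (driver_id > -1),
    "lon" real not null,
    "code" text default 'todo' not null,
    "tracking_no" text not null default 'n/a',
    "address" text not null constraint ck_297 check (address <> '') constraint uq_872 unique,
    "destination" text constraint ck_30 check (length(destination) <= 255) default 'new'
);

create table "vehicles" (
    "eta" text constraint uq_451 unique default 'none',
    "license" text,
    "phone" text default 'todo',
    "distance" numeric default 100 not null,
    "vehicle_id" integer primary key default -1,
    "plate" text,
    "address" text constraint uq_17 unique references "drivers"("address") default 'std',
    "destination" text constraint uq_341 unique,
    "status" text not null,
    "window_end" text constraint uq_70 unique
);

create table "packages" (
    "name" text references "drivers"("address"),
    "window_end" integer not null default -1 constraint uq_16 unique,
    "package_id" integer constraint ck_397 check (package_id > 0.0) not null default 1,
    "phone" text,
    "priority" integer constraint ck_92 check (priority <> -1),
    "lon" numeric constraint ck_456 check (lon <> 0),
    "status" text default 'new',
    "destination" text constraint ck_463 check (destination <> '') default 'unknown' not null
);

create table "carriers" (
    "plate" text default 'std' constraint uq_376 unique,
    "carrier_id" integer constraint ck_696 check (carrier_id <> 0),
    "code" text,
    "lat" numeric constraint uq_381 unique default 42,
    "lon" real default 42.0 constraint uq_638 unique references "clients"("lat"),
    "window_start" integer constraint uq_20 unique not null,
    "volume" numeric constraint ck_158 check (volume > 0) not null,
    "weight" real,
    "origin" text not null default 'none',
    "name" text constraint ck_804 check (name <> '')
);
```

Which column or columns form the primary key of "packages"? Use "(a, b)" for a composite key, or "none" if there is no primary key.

No column is declared PRIMARY KEY inline, and there is no table-level PRIMARY KEY clause in packages.

none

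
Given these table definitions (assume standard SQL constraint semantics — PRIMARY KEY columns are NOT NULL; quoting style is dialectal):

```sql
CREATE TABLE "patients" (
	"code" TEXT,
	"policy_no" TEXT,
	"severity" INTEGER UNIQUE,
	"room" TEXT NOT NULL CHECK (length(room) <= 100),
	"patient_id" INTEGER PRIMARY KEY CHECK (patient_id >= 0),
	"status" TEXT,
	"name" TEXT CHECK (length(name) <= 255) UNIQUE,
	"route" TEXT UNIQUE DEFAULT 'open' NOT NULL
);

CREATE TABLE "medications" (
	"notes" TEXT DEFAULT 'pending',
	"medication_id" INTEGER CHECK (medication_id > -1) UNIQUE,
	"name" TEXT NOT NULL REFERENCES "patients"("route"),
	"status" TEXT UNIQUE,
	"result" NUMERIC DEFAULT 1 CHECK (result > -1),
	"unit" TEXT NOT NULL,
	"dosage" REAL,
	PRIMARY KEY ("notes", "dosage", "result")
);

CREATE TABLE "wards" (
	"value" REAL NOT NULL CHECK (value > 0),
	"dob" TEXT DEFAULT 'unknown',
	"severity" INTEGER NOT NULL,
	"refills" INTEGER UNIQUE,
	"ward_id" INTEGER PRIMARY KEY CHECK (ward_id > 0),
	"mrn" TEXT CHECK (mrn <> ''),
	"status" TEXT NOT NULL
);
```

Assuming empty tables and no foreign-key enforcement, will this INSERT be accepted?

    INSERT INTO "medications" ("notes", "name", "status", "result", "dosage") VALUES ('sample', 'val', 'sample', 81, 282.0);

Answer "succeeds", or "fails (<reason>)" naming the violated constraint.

fails (NOT NULL on unit)

unit is omitted from the column list and has no DEFAULT, so it would receive NULL.
But unit is declared NOT NULL.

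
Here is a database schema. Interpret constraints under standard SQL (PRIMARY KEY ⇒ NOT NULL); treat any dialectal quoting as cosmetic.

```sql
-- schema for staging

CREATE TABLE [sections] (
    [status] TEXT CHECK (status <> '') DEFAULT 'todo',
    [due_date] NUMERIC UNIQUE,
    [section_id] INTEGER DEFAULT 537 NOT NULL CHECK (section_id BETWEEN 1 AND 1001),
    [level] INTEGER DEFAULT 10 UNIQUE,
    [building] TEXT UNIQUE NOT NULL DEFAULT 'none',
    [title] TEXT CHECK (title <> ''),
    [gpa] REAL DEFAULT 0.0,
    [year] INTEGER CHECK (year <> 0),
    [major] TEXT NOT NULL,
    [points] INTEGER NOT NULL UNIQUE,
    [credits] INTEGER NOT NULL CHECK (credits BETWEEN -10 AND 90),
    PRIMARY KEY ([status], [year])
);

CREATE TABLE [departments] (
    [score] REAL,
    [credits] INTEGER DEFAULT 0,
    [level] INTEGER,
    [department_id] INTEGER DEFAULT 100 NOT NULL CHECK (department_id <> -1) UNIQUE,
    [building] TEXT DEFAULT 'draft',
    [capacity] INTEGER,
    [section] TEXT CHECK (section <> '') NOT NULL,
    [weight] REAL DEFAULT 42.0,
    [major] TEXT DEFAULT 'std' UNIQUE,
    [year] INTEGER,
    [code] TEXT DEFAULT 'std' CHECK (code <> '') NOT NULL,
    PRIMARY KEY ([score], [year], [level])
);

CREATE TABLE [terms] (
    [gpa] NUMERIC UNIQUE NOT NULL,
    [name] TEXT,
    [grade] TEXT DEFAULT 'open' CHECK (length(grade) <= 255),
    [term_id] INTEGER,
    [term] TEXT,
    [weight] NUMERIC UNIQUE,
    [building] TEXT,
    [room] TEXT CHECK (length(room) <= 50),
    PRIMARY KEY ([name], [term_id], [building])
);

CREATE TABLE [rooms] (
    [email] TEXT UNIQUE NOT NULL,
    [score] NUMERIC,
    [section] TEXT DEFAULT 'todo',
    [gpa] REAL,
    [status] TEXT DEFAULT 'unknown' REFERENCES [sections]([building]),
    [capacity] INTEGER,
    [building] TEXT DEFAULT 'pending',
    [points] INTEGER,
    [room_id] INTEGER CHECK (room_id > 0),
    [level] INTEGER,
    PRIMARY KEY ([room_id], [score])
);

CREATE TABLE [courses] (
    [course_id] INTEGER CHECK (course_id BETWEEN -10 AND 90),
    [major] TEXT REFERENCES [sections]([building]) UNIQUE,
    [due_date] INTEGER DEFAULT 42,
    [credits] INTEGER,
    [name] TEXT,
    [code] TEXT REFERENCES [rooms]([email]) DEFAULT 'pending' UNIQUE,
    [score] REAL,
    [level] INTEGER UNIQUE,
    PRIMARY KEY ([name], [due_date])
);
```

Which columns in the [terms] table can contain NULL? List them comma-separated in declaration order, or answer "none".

grade, term, weight, room

- gpa: declared NOT NULL → not nullable.
- name: part of the PRIMARY KEY, which implies NOT NULL → not nullable.
- grade: CHECK does not forbid NULL (a CHECK constraint passes when its expression is NULL) → nullable.
- term_id: part of the PRIMARY KEY, which implies NOT NULL → not nullable.
- term: no NOT NULL constraint applies → nullable.
- weight: UNIQUE does not imply NOT NULL → nullable.
- building: part of the PRIMARY KEY, which implies NOT NULL → not nullable.
- room: CHECK does not forbid NULL (a CHECK constraint passes when its expression is NULL) → nullable.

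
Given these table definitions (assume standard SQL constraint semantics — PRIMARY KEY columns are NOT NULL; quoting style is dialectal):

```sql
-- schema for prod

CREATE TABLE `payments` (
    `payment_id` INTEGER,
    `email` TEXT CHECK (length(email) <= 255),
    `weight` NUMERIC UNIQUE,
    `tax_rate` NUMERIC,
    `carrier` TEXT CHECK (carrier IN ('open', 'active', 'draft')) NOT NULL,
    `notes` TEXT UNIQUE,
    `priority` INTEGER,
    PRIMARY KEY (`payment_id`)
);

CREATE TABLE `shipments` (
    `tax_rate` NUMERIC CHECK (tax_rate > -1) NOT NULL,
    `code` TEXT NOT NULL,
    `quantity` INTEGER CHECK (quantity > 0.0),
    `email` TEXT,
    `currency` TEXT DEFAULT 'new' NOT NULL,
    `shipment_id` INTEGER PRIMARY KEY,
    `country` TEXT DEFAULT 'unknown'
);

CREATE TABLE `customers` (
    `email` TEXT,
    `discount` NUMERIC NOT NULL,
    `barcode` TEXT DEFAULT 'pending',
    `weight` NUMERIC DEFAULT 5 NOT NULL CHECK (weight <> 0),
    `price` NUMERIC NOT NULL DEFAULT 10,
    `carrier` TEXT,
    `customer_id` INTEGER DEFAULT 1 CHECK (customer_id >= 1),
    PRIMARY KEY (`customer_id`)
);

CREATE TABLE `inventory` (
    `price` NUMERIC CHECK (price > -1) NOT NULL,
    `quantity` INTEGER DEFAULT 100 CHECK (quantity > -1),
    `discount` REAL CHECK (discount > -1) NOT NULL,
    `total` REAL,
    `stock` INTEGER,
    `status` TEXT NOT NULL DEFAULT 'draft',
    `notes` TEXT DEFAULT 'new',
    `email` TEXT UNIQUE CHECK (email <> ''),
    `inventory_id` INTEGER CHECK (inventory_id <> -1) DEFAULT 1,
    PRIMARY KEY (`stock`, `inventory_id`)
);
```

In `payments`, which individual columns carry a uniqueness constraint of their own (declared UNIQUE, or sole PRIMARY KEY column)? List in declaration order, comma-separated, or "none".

payment_id, weight, notes

- payment_id: single-column PRIMARY KEY → unique.
- email: no UNIQUE or single-column PK constraint.
- weight: declared UNIQUE → unique.
- tax_rate: no UNIQUE or single-column PK constraint.
- carrier: no UNIQUE or single-column PK constraint.
- notes: declared UNIQUE → unique.
- priority: no UNIQUE or single-column PK constraint.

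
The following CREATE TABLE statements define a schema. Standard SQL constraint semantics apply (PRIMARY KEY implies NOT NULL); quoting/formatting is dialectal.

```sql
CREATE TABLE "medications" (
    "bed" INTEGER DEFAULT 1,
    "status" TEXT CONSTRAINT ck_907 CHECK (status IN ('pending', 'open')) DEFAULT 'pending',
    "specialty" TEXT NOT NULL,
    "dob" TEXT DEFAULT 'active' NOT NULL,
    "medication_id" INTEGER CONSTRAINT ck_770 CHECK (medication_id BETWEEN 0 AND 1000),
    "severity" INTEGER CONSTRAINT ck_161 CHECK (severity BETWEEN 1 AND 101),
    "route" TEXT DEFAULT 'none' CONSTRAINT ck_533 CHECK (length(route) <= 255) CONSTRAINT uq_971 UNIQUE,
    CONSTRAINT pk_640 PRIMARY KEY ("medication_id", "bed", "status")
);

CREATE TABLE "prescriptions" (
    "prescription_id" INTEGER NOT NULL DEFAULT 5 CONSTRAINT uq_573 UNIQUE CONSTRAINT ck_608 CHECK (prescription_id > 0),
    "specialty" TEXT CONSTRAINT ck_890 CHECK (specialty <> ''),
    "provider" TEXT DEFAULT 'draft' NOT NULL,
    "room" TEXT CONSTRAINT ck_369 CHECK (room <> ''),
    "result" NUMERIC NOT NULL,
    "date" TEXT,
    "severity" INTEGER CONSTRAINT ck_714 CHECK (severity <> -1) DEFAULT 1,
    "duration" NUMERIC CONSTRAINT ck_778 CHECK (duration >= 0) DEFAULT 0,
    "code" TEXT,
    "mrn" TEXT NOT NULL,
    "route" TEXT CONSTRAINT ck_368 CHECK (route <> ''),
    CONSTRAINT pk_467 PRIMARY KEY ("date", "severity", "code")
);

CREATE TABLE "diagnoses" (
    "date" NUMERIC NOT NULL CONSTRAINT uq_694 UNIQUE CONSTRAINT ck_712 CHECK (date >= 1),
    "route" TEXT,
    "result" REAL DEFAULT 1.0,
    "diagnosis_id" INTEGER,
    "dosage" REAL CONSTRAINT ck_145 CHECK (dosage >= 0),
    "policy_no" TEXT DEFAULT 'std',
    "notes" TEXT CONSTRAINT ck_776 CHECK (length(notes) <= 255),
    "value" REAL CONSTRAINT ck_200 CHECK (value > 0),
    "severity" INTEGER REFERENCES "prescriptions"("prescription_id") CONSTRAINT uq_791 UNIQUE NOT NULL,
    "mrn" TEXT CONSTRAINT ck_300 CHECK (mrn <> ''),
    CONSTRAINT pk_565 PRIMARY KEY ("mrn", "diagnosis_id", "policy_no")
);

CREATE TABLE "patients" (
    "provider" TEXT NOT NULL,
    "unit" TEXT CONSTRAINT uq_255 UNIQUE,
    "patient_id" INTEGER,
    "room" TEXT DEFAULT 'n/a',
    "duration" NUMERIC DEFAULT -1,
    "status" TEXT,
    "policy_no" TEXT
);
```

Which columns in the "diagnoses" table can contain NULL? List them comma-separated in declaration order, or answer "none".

route, result, dosage, notes, value

- date: declared NOT NULL → not nullable.
- route: no NOT NULL constraint applies → nullable.
- result: DEFAULT only fills an omitted column; an explicit NULL is still allowed → nullable.
- diagnosis_id: part of the PRIMARY KEY, which implies NOT NULL → not nullable.
- dosage: CHECK does not forbid NULL (a CHECK constraint passes when its expression is NULL) → nullable.
- policy_no: part of the PRIMARY KEY, which implies NOT NULL → not nullable.
- notes: CHECK does not forbid NULL (a CHECK constraint passes when its expression is NULL) → nullable.
- value: CHECK does not forbid NULL (a CHECK constraint passes when its expression is NULL) → nullable.
- severity: declared NOT NULL → not nullable.
- mrn: part of the PRIMARY KEY, which implies NOT NULL → not nullable.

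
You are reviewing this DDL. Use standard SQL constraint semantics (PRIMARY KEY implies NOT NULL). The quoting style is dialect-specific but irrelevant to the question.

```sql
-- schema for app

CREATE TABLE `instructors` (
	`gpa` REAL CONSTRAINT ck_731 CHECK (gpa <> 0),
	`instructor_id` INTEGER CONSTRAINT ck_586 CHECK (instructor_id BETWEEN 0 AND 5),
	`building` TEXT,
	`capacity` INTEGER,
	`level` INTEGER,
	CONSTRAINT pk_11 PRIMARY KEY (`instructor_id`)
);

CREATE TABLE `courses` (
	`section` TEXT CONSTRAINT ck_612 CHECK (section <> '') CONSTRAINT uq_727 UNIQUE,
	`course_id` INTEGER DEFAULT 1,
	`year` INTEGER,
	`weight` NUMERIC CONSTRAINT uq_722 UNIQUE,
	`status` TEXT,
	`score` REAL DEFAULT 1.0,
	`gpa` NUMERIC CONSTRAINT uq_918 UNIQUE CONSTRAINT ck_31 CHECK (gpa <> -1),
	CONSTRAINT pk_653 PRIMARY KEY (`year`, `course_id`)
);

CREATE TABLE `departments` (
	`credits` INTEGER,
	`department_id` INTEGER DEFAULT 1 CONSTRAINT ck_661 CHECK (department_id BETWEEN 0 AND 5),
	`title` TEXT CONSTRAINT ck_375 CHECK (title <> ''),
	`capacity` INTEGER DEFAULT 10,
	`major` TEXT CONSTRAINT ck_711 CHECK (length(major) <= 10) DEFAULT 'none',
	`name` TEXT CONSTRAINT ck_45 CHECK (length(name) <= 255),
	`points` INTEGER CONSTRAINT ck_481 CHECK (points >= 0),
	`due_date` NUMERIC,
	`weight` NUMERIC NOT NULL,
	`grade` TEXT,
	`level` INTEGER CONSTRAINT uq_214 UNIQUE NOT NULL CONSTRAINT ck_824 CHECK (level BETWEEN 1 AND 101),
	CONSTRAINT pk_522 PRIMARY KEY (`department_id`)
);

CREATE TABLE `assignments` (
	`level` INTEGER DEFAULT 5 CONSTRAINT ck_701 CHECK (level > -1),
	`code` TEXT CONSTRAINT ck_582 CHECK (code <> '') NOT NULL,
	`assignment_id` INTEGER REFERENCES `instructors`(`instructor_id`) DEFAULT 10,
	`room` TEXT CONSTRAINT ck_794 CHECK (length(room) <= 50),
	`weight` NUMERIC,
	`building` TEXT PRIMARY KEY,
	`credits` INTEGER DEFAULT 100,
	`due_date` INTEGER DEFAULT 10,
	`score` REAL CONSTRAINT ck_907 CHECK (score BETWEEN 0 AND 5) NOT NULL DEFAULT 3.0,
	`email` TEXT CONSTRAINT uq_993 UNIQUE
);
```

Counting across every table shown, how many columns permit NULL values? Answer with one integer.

instructors: 4 nullable (gpa, building, capacity, level — PK (instructor_id) and explicit NOT NULL columns excluded).
courses: 5 nullable (section, weight, status, score, gpa — PK (year, course_id) and explicit NOT NULL columns excluded).
departments: 8 nullable (credits, title, capacity, major, name, points, due_date, grade — PK (department_id) and explicit NOT NULL columns excluded).
assignments: 7 nullable (level, assignment_id, room, weight, credits, due_date, email — PK (building) and explicit NOT NULL columns excluded).
Total: 4 + 5 + 8 + 7 = 24.

24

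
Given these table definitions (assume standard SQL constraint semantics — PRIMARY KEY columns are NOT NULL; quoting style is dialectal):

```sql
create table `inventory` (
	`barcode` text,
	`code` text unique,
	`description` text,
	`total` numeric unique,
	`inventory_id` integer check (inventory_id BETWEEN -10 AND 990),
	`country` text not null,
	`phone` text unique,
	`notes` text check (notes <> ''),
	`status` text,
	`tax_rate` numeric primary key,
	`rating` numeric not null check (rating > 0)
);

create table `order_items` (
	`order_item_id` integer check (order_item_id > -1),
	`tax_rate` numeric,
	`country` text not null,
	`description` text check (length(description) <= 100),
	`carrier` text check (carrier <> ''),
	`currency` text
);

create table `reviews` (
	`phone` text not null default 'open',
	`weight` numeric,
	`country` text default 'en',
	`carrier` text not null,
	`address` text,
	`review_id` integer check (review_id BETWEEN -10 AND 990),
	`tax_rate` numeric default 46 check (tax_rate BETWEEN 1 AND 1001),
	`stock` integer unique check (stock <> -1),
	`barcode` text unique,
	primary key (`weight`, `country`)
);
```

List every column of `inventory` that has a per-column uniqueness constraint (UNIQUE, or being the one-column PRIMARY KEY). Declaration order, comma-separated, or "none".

code, total, phone, tax_rate

- barcode: no UNIQUE or single-column PK constraint.
- code: declared UNIQUE → unique.
- description: no UNIQUE or single-column PK constraint.
- total: declared UNIQUE → unique.
- inventory_id: no UNIQUE or single-column PK constraint.
- country: no UNIQUE or single-column PK constraint.
- phone: declared UNIQUE → unique.
- notes: no UNIQUE or single-column PK constraint.
- status: no UNIQUE or single-column PK constraint.
- tax_rate: single-column PRIMARY KEY → unique.
- rating: no UNIQUE or single-column PK constraint.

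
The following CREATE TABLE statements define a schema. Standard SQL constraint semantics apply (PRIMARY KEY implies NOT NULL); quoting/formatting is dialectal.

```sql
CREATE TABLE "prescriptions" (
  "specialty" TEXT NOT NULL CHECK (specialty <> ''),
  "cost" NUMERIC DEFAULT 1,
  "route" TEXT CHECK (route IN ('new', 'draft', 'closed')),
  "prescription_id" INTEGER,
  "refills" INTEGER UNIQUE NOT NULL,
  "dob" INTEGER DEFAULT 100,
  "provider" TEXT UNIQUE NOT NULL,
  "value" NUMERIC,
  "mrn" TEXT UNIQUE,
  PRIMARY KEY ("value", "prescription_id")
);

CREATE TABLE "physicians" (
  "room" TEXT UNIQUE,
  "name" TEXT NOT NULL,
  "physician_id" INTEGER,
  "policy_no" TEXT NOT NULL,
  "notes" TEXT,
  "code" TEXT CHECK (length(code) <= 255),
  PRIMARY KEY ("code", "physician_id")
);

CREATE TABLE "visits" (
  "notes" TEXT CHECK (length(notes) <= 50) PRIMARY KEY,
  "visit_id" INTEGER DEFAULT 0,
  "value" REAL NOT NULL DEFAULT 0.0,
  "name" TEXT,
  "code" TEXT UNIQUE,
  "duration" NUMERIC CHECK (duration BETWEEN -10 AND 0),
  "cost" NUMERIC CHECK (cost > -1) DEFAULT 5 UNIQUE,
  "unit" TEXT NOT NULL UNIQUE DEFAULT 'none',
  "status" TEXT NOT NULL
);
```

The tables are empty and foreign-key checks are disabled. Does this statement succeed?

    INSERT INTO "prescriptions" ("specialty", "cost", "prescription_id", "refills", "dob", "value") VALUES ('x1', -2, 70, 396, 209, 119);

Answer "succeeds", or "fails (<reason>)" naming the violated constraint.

provider is omitted from the column list and has no DEFAULT, so it would receive NULL.
But provider is declared NOT NULL.

fails (NOT NULL on provider)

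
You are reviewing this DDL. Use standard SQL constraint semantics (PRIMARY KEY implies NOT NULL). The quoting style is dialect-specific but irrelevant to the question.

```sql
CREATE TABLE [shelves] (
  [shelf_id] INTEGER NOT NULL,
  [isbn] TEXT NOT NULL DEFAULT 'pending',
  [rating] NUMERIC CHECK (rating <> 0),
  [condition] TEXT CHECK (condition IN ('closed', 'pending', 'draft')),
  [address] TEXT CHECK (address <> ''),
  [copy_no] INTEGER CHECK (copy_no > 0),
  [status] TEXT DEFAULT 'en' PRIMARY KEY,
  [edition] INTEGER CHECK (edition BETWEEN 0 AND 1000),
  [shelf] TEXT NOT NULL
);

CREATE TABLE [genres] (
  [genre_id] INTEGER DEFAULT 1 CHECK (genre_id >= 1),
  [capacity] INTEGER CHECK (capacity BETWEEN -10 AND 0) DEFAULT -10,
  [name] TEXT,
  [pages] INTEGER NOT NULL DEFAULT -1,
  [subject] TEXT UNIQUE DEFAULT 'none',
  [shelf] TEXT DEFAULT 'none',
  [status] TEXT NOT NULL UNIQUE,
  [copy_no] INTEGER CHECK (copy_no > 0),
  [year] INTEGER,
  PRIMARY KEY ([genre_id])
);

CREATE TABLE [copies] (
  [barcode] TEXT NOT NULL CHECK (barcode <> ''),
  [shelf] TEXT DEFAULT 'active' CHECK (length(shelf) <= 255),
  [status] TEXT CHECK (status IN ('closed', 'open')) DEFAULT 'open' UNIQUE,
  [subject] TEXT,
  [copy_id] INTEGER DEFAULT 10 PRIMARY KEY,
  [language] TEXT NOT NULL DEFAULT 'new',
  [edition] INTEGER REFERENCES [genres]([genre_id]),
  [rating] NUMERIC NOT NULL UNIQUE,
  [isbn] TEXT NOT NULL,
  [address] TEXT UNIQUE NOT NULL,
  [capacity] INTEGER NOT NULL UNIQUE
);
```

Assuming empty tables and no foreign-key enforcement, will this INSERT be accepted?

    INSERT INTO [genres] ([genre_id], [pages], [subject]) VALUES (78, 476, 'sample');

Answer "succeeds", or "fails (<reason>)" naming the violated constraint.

fails (NOT NULL on status)

status is omitted from the column list and has no DEFAULT, so it would receive NULL.
But status is declared NOT NULL.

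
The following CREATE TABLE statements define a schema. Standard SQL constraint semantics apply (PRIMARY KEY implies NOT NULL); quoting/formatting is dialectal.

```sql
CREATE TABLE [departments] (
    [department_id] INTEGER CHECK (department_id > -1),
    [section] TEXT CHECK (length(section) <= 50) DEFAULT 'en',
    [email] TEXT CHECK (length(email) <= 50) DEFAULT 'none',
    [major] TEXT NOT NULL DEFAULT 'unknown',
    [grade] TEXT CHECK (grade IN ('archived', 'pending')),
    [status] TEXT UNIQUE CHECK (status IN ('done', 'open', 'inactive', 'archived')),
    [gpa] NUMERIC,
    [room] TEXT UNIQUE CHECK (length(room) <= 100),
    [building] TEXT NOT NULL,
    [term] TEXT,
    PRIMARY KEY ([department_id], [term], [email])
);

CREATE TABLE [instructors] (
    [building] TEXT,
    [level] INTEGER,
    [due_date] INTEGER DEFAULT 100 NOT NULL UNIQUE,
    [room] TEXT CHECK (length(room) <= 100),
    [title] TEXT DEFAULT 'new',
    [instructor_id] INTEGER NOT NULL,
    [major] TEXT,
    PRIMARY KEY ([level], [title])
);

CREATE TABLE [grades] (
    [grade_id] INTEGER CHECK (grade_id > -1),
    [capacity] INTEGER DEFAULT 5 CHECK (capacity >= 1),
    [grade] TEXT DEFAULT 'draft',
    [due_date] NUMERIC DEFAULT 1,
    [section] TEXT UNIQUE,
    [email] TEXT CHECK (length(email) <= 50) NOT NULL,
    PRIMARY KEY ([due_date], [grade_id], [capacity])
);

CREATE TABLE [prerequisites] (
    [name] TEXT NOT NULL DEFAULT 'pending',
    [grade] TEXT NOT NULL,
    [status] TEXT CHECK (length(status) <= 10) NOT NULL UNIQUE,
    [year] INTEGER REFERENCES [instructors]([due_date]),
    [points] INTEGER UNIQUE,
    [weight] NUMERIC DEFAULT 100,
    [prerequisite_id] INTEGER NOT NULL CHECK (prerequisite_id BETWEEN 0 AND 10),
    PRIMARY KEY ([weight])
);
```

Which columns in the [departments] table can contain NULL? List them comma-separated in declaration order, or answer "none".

section, grade, status, gpa, room

- department_id: part of the PRIMARY KEY, which implies NOT NULL → not nullable.
- section: CHECK does not forbid NULL (a CHECK constraint passes when its expression is NULL) → nullable.
- email: part of the PRIMARY KEY, which implies NOT NULL → not nullable.
- major: declared NOT NULL → not nullable.
- grade: CHECK does not forbid NULL (a CHECK constraint passes when its expression is NULL) → nullable.
- status: CHECK does not forbid NULL (a CHECK constraint passes when its expression is NULL) → nullable.
- gpa: no NOT NULL constraint applies → nullable.
- room: CHECK does not forbid NULL (a CHECK constraint passes when its expression is NULL) → nullable.
- building: declared NOT NULL → not nullable.
- term: part of the PRIMARY KEY, which implies NOT NULL → not nullable.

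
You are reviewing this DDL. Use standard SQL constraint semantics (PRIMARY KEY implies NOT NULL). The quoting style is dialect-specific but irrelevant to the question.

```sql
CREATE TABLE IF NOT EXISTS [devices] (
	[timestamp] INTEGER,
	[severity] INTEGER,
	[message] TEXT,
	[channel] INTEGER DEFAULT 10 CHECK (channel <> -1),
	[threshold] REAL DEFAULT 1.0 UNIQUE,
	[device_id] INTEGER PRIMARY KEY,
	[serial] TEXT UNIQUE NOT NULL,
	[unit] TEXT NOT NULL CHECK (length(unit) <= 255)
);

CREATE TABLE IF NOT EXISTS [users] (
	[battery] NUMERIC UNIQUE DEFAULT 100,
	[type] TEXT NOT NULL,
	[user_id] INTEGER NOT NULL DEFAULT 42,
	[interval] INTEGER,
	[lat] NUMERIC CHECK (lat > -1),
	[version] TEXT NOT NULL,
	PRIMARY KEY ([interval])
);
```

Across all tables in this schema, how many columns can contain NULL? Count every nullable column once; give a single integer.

devices: 5 nullable (timestamp, severity, message, channel, threshold — PK (device_id) and explicit NOT NULL columns excluded).
users: 2 nullable (battery, lat — PK (interval) and explicit NOT NULL columns excluded).
Total: 5 + 2 = 7.

7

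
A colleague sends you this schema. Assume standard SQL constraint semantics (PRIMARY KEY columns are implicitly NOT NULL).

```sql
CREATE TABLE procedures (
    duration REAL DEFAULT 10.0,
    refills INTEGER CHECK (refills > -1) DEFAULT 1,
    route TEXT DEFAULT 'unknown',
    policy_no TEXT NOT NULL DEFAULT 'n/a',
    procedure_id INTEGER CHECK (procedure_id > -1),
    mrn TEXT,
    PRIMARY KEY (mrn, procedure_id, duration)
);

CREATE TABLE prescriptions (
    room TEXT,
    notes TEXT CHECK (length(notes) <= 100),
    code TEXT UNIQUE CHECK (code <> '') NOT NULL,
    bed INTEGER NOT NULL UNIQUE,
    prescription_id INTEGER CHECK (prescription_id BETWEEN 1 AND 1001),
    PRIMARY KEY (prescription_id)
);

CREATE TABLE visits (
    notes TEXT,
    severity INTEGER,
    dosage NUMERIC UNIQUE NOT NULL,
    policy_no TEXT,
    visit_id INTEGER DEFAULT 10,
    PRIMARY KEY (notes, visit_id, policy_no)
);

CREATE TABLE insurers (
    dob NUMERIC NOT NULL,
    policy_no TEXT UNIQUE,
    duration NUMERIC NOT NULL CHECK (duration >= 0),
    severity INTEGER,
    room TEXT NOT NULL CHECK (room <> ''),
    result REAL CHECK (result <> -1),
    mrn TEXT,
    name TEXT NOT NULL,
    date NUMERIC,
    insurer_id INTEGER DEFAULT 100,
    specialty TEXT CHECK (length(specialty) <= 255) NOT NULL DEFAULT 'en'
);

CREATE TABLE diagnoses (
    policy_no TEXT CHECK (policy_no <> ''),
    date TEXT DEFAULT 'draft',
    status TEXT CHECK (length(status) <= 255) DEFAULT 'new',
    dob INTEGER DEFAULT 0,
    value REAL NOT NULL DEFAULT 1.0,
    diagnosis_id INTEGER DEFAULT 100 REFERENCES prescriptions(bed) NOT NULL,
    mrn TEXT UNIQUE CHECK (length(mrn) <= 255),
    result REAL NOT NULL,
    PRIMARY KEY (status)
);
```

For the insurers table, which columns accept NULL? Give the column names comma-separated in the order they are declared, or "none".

policy_no, severity, result, mrn, date, insurer_id

- dob: declared NOT NULL → not nullable.
- policy_no: UNIQUE does not imply NOT NULL → nullable.
- duration: declared NOT NULL → not nullable.
- severity: no NOT NULL constraint applies → nullable.
- room: declared NOT NULL → not nullable.
- result: CHECK does not forbid NULL (a CHECK constraint passes when its expression is NULL) → nullable.
- mrn: no NOT NULL constraint applies → nullable.
- name: declared NOT NULL → not nullable.
- date: no NOT NULL constraint applies → nullable.
- insurer_id: DEFAULT only fills an omitted column; an explicit NULL is still allowed → nullable.
- specialty: declared NOT NULL → not nullable.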